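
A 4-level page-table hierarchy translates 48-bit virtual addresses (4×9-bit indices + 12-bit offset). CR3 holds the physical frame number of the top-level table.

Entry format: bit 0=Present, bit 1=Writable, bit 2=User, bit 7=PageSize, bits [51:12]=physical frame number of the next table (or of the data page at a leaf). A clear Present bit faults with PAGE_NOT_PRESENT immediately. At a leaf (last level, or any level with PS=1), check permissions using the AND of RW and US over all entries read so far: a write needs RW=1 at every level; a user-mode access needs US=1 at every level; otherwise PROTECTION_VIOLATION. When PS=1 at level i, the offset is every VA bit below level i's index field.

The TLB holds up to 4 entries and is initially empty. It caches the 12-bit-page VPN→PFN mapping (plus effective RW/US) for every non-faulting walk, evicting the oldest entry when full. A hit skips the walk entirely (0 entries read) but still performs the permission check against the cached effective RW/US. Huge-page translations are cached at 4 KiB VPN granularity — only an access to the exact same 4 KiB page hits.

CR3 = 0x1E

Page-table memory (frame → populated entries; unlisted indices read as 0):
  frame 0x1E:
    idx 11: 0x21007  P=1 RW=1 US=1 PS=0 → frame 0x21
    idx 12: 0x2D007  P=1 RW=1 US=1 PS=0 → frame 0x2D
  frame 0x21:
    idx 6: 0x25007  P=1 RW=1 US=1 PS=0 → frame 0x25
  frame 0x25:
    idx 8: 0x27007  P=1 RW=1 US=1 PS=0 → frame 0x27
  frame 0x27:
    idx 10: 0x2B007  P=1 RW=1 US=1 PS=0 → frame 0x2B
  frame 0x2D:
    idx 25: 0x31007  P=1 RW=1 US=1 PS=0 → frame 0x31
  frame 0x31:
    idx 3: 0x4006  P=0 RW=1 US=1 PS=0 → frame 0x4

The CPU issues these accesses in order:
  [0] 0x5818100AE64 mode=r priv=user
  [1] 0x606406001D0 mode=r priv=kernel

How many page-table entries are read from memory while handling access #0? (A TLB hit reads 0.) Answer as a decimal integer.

Walk each access:
#0 VA=0x5818100AE64 (r,user):
  L0: frame=0x1E idx=11 entry=0x21007 [P=1 RW=1 US=1 PS=0]
  L1: frame=0x21 idx=6 entry=0x25007 [P=1 RW=1 US=1 PS=0]
  L2: frame=0x25 idx=8 entry=0x27007 [P=1 RW=1 US=1 PS=0]
  L3: frame=0x27 idx=10 entry=0x2B007 [P=1 RW=1 US=1 PS=0]
  ⇒ phys 0x2BE64  [4 reads]
#1 VA=0x606406001D0 (r,kernel):
  L0: frame=0x1E idx=12 entry=0x2D007 [P=1 RW=1 US=1 PS=0]
  L1: frame=0x2D idx=25 entry=0x31007 [P=1 RW=1 US=1 PS=0]
  L2: frame=0x31 idx=3 entry=0x4006 [P=0 RW=1 US=1 PS=0]
  → PAGE_NOT_PRESENT  (3 entries read)

Entries read for #0: 4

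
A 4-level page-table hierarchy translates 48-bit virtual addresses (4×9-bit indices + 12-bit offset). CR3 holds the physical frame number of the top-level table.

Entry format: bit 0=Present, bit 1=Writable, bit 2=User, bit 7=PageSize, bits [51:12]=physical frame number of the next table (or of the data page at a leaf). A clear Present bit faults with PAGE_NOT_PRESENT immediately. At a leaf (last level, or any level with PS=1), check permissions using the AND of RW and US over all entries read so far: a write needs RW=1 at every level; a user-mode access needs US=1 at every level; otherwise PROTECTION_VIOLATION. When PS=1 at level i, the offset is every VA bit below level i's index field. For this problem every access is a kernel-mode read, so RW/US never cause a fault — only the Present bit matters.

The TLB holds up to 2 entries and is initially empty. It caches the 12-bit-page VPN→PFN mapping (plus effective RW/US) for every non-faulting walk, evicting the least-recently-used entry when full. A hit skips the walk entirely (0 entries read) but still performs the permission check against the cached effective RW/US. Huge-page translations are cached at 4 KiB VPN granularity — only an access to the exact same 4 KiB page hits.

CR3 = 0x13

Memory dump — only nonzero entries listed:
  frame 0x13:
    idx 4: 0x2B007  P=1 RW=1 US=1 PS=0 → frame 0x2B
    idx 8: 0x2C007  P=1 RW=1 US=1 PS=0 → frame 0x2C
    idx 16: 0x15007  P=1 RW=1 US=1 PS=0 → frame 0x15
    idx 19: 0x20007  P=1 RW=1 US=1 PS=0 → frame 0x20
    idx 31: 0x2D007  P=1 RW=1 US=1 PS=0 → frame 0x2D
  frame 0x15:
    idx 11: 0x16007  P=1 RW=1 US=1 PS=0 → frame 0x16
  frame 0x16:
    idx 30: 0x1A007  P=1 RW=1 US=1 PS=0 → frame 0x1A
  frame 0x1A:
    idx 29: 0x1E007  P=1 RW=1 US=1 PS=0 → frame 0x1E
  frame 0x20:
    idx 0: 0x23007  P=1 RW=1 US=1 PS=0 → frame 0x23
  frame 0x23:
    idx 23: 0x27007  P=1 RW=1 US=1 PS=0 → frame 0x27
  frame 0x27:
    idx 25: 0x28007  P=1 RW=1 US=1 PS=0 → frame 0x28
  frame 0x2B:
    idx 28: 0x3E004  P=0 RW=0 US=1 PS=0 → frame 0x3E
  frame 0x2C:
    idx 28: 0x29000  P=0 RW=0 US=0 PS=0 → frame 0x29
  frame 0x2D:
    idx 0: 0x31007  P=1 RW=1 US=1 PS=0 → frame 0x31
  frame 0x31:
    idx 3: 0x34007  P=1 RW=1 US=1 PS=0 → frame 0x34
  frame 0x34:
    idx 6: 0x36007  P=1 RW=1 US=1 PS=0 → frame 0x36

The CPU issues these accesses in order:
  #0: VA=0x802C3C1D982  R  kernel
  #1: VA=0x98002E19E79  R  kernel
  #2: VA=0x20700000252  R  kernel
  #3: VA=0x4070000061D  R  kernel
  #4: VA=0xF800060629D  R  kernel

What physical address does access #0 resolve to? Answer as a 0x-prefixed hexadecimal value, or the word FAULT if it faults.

Trace:
#0 VA=0x802C3C1D982 (r,kernel):
  L0: frame=0x13 idx=16 entry=0x15007 [P=1 RW=1 US=1 PS=0]
  L1: frame=0x15 idx=11 entry=0x16007 [P=1 RW=1 US=1 PS=0]
  L2: frame=0x16 idx=30 entry=0x1A007 [P=1 RW=1 US=1 PS=0]
  L3: frame=0x1A idx=29 entry=0x1E007 [P=1 RW=1 US=1 PS=0]
  ✓ 0x1E982  — 4 lookups
#1 VA=0x98002E19E79 (r,kernel):
  L0: frame=0x13 idx=19 entry=0x20007 [P=1 RW=1 US=1 PS=0]
  L1: frame=0x20 idx=0 entry=0x23007 [P=1 RW=1 US=1 PS=0]
  L2: frame=0x23 idx=23 entry=0x27007 [P=1 RW=1 US=1 PS=0]
  L3: frame=0x27 idx=25 entry=0x28007 [P=1 RW=1 US=1 PS=0]
  ✓ 0x28E79  — 4 lookups
#2 VA=0x20700000252 (r,kernel):
  L0: frame=0x13 idx=4 entry=0x2B007 [P=1 RW=1 US=1 PS=0]
  L1: frame=0x2B idx=28 entry=0x3E004 [P=0 RW=0 US=1 PS=0]
  ✗ PAGE_NOT_PRESENT  [2 reads]
#3 VA=0x4070000061D (r,kernel):
  L0: frame=0x13 idx=8 entry=0x2C007 [P=1 RW=1 US=1 PS=0]
  L1: frame=0x2C idx=28 entry=0x29000 [P=0 RW=0 US=0 PS=0]
  ✗ PAGE_NOT_PRESENT  [2 reads]
#4 VA=0xF800060629D (r,kernel):
  L0: frame=0x13 idx=31 entry=0x2D007 [P=1 RW=1 US=1 PS=0]
  L1: frame=0x2D idx=0 entry=0x31007 [P=1 RW=1 US=1 PS=0]
  L2: frame=0x31 idx=3 entry=0x34007 [P=1 RW=1 US=1 PS=0]
  L3: frame=0x34 idx=6 entry=0x36007 [P=1 RW=1 US=1 PS=0]
  ✓ 0x3629D  — 4 lookups

Access #0 PA: 0x1E982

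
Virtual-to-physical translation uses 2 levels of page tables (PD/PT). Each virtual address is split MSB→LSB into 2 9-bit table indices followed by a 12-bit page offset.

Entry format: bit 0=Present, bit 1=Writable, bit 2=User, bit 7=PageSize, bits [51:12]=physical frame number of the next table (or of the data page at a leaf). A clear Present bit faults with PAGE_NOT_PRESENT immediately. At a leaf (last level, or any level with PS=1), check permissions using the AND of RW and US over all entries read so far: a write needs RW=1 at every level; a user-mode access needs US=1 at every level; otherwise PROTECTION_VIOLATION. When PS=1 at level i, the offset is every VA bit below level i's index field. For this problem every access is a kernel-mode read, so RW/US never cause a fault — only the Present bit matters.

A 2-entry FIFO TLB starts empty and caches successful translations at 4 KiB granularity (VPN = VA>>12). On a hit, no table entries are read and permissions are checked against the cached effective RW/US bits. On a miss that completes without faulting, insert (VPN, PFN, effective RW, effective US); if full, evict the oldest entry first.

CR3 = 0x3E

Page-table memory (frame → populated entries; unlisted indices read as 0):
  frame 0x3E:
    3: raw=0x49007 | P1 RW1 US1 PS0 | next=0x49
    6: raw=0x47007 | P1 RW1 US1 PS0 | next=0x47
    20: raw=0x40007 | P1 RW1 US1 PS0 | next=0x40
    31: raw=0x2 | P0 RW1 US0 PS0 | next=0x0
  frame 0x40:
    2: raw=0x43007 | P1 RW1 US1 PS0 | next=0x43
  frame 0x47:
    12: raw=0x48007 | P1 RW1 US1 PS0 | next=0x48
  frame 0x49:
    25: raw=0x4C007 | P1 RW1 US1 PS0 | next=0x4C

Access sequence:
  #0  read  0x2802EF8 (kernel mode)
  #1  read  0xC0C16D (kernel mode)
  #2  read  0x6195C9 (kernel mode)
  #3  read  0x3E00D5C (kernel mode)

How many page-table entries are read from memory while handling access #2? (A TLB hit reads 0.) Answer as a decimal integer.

Trace:
#0 VA=0x2802EF8 (r,kernel):
  [0] read 0x3E idx=20: raw=0x40007 flags P=1 W=1 U=1 S=0
  [1] read 0x40 idx=2: raw=0x43007 flags P=1 W=1 U=1 S=0
  → PA=0x43EF8  (2 entries read)
#1 VA=0xC0C16D (r,kernel):
  [0] read 0x3E idx=6: raw=0x47007 flags P=1 W=1 U=1 S=0
  [1] read 0x47 idx=12: raw=0x48007 flags P=1 W=1 U=1 S=0
  → PA=0x4816D  (2 entries read)
#2 VA=0x6195C9 (r,kernel):
  [0] read 0x3E idx=3: raw=0x49007 flags P=1 W=1 U=1 S=0
  [1] read 0x49 idx=25: raw=0x4C007 flags P=1 W=1 U=1 S=0
  → PA=0x4C5C9  (2 entries read)
#3 VA=0x3E00D5C (r,kernel):
  [0] read 0x3E idx=31: raw=0x2 flags P=0 W=1 U=0 S=0
  ⇒ fault: PAGE_NOT_PRESENT  — 1 lookups

Entries read for #2: 2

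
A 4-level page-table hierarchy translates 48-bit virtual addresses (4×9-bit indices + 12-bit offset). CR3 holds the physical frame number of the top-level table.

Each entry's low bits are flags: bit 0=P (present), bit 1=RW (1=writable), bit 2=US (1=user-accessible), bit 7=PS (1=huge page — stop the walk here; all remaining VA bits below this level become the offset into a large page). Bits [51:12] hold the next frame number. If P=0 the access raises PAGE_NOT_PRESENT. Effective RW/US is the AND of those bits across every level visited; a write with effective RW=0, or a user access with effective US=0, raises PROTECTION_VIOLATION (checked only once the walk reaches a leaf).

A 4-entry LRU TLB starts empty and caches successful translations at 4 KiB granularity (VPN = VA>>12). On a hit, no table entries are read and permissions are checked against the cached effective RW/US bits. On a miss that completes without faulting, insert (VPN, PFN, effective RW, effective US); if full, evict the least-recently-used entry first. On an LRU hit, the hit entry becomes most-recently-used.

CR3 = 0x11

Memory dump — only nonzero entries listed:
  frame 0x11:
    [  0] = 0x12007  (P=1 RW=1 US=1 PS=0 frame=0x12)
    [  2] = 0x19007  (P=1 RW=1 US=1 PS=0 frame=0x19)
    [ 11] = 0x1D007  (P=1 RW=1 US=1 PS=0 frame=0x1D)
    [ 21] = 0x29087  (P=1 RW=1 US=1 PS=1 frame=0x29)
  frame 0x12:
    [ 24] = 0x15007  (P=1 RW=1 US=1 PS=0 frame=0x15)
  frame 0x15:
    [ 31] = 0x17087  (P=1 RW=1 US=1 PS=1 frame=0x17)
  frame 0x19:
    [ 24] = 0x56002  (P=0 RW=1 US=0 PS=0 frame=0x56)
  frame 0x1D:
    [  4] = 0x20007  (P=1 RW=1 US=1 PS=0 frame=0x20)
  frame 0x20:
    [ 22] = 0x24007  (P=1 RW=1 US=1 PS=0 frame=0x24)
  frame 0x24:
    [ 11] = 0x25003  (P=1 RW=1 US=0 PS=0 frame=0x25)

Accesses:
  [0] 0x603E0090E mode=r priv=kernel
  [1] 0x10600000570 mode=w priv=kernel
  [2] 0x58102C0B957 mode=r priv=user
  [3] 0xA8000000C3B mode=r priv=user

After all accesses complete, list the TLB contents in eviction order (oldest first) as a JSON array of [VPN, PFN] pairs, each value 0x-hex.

Trace:
#0 VA=0x603E0090E (r,kernel):
  lvl0: tbl 0x11, slot 0 ⇒ 0x12007 (P1/RW1/US1/PS0)
  lvl1: tbl 0x12, slot 24 ⇒ 0x15007 (P1/RW1/US1/PS0)
  lvl2: tbl 0x15, slot 31 ⇒ 0x17087 (P1/RW1/US1/PS1)
  ⇒ phys 0x1790E (huge @L2)  [3 reads]
#1 VA=0x10600000570 (w,kernel):
  lvl0: tbl 0x11, slot 2 ⇒ 0x19007 (P1/RW1/US1/PS0)
  lvl1: tbl 0x19, slot 24 ⇒ 0x56002 (P0/RW1/US0/PS0)
  ⇒ fault: PAGE_NOT_PRESENT  — 2 lookups
#2 VA=0x58102C0B957 (r,user):
  lvl0: tbl 0x11, slot 11 ⇒ 0x1D007 (P1/RW1/US1/PS0)
  lvl1: tbl 0x1D, slot 4 ⇒ 0x20007 (P1/RW1/US1/PS0)
  lvl2: tbl 0x20, slot 22 ⇒ 0x24007 (P1/RW1/US1/PS0)
  lvl3: tbl 0x24, slot 11 ⇒ 0x25003 (P1/RW1/US0/PS0)
  ⇒ fault: PROTECTION_VIOLATION  — 4 lookups
#3 VA=0xA8000000C3B (r,user):
  lvl0: tbl 0x11, slot 21 ⇒ 0x29087 (P1/RW1/US1/PS1)
  ⇒ phys 0x29C3B (huge @L0)  [1 reads]

TLB: [["0x603E00", "0x17"], ["0xA8000000", "0x29"]]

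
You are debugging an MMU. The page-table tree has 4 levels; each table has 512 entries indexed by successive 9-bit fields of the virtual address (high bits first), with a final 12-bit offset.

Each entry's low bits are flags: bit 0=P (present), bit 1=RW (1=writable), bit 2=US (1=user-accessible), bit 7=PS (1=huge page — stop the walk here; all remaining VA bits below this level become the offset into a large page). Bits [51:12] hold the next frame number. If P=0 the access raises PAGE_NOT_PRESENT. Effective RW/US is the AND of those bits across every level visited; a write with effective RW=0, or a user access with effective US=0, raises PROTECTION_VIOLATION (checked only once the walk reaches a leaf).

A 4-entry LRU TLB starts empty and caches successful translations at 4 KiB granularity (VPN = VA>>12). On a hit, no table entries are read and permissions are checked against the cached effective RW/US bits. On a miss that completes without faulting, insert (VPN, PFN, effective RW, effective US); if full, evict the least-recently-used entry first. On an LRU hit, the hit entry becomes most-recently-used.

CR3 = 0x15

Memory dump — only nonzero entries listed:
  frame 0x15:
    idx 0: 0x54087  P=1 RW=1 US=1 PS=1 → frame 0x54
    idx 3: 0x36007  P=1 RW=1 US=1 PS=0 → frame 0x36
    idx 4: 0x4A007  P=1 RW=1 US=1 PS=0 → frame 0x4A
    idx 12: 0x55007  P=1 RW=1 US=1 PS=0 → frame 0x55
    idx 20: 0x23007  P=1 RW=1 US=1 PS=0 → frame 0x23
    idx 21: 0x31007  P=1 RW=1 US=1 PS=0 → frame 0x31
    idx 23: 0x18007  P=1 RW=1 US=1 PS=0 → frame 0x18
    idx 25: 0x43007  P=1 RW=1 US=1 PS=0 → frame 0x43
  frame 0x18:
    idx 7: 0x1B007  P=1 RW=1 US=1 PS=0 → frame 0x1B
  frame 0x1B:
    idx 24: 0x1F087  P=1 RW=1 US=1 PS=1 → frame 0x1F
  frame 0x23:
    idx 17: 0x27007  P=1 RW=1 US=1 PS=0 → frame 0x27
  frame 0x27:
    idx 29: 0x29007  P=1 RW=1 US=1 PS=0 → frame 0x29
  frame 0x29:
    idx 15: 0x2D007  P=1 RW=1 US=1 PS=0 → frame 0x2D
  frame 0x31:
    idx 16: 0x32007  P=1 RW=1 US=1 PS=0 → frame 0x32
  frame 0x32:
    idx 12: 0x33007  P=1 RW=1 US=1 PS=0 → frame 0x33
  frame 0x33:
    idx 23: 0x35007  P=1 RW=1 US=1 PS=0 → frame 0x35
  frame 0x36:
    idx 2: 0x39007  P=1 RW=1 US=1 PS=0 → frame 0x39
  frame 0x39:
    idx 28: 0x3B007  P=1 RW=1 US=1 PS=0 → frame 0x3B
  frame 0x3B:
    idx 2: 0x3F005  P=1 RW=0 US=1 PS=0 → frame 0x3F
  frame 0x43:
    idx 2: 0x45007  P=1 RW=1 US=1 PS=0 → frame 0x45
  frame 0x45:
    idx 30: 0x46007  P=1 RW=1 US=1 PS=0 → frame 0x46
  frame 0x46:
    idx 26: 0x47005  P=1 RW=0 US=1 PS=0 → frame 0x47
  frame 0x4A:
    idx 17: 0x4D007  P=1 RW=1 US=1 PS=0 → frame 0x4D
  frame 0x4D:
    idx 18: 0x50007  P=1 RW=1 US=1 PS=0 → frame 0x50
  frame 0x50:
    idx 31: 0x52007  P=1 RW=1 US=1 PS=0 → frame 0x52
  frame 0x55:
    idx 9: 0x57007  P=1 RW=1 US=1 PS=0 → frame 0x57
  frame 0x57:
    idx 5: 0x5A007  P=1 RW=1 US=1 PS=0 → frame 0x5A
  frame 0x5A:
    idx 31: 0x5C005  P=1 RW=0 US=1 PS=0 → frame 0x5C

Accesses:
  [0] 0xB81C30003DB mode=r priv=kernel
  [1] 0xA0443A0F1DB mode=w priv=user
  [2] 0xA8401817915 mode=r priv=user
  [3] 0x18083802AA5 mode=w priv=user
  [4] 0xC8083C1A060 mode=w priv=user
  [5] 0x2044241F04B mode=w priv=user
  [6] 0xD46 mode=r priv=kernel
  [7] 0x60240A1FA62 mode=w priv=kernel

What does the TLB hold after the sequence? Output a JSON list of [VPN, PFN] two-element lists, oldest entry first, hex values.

Trace:
#0 VA=0xB81C30003DB (r,kernel):
  [0] read 0x15 idx=23: raw=0x18007 flags P=1 W=1 U=1 S=0
  [1] read 0x18 idx=7: raw=0x1B007 flags P=1 W=1 U=1 S=0
  [2] read 0x1B idx=24: raw=0x1F087 flags P=1 W=1 U=1 S=1
  → PA=0x1F3DB (huge @L2)  (3 entries read)
#1 VA=0xA0443A0F1DB (w,user):
  [0] read 0x15 idx=20: raw=0x23007 flags P=1 W=1 U=1 S=0
  [1] read 0x23 idx=17: raw=0x27007 flags P=1 W=1 U=1 S=0
  [2] read 0x27 idx=29: raw=0x29007 flags P=1 W=1 U=1 S=0
  [3] read 0x29 idx=15: raw=0x2D007 flags P=1 W=1 U=1 S=0
  → PA=0x2D1DB  (4 entries read)
#2 VA=0xA8401817915 (r,user):
  [0] read 0x15 idx=21: raw=0x31007 flags P=1 W=1 U=1 S=0
  [1] read 0x31 idx=16: raw=0x32007 flags P=1 W=1 U=1 S=0
  [2] read 0x32 idx=12: raw=0x33007 flags P=1 W=1 U=1 S=0
  [3] read 0x33 idx=23: raw=0x35007 flags P=1 W=1 U=1 S=0
  → PA=0x35915  (4 entries read)
#3 VA=0x18083802AA5 (w,user):
  [0] read 0x15 idx=3: raw=0x36007 flags P=1 W=1 U=1 S=0
  [1] read 0x36 idx=2: raw=0x39007 flags P=1 W=1 U=1 S=0
  [2] read 0x39 idx=28: raw=0x3B007 flags P=1 W=1 U=1 S=0
  [3] read 0x3B idx=2: raw=0x3F005 flags P=1 W=0 U=1 S=0
  → PROTECTION_VIOLATION  (4 entries read)
#4 VA=0xC8083C1A060 (w,user):
  [0] read 0x15 idx=25: raw=0x43007 flags P=1 W=1 U=1 S=0
  [1] read 0x43 idx=2: raw=0x45007 flags P=1 W=1 U=1 S=0
  [2] read 0x45 idx=30: raw=0x46007 flags P=1 W=1 U=1 S=0
  [3] read 0x46 idx=26: raw=0x47005 flags P=1 W=0 U=1 S=0
  → PROTECTION_VIOLATION  (4 entries read)
#5 VA=0x2044241F04B (w,user):
  [0] read 0x15 idx=4: raw=0x4A007 flags P=1 W=1 U=1 S=0
  [1] read 0x4A idx=17: raw=0x4D007 flags P=1 W=1 U=1 S=0
  [2] read 0x4D idx=18: raw=0x50007 flags P=1 W=1 U=1 S=0
  [3] read 0x50 idx=31: raw=0x52007 flags P=1 W=1 U=1 S=0
  → PA=0x5204B  (4 entries read)
#6 VA=0xD46 (r,kernel):
  [0] read 0x15 idx=0: raw=0x54087 flags P=1 W=1 U=1 S=1
  → PA=0x54D46 (huge @L0)  (1 entries read)
#7 VA=0x60240A1FA62 (w,kernel):
  [0] read 0x15 idx=12: raw=0x55007 flags P=1 W=1 U=1 S=0
  [1] read 0x55 idx=9: raw=0x57007 flags P=1 W=1 U=1 S=0
  [2] read 0x57 idx=5: raw=0x5A007 flags P=1 W=1 U=1 S=0
  [3] read 0x5A idx=31: raw=0x5C005 flags P=1 W=0 U=1 S=0
  → PROTECTION_VIOLATION  (4 entries read)

TLB: [["0xA0443A0F", "0x2D"], ["0xA8401817", "0x35"], ["0x2044241F", "0x52"], ["0x0", "0x54"]]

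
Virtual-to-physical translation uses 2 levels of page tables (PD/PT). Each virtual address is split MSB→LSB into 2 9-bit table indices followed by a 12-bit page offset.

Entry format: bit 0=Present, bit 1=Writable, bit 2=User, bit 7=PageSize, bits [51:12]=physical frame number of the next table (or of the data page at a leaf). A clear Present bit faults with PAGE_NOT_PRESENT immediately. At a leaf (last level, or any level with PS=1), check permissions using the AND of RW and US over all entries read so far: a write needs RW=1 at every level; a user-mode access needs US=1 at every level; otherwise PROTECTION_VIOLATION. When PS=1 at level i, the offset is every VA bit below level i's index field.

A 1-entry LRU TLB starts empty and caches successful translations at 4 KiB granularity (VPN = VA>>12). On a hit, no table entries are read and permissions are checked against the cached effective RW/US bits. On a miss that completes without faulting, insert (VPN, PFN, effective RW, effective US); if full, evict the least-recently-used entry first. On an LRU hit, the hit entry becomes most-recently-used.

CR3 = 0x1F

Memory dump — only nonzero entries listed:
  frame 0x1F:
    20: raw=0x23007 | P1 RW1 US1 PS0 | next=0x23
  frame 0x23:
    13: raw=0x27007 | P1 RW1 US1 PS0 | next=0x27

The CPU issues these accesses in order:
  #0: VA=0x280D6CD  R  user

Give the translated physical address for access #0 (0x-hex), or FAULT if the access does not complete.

Walk each access:
#0 VA=0x280D6CD (r,user):
  lvl0: tbl 0x1F, slot 20 ⇒ 0x23007 (P1/RW1/US1/PS0)
  lvl1: tbl 0x23, slot 13 ⇒ 0x27007 (P1/RW1/US1/PS0)
  → PA=0x276CD  (2 entries read)

Access #0 PA: 0x276CD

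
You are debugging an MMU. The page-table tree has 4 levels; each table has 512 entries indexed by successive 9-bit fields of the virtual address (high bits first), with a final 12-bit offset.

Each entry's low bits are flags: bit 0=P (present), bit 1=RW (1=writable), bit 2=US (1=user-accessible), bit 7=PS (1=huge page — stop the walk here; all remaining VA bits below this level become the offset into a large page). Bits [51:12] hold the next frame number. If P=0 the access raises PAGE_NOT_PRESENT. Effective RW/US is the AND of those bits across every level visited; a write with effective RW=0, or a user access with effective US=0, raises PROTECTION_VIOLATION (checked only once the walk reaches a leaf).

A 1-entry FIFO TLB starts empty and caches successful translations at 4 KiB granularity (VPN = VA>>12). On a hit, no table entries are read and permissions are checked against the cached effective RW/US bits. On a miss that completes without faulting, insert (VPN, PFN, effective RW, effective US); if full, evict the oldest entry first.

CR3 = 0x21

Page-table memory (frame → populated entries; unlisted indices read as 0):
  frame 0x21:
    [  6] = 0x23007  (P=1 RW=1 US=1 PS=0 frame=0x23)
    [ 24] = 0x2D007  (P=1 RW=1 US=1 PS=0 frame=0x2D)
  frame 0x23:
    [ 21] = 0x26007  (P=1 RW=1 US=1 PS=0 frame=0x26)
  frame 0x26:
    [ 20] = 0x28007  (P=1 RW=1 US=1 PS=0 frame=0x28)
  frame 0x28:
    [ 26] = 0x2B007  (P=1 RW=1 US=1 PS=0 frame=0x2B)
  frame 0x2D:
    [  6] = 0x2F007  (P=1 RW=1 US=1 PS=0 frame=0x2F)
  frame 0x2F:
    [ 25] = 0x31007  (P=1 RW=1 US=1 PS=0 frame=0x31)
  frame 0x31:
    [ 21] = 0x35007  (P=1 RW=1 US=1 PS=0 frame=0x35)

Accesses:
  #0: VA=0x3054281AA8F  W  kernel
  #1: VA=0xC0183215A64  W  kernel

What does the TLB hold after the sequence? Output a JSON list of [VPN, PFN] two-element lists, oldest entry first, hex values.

Per-access translation:
#0 VA=0x3054281AA8F (w,kernel):
  L0 @0x21[6] → 0x23007  P=1,RW=1,US=1,PS=0
  L1 @0x23[21] → 0x26007  P=1,RW=1,US=1,PS=0
  L2 @0x26[20] → 0x28007  P=1,RW=1,US=1,PS=0
  L3 @0x28[26] → 0x2B007  P=1,RW=1,US=1,PS=0
  → PA=0x2BA8F  (4 entries read)
#1 VA=0xC0183215A64 (w,kernel):
  L0 @0x21[24] → 0x2D007  P=1,RW=1,US=1,PS=0
  L1 @0x2D[6] → 0x2F007  P=1,RW=1,US=1,PS=0
  L2 @0x2F[25] → 0x31007  P=1,RW=1,US=1,PS=0
  L3 @0x31[21] → 0x35007  P=1,RW=1,US=1,PS=0
  → PA=0x35A64  (4 entries read)

TLB: [["0xC0183215", "0x35"]]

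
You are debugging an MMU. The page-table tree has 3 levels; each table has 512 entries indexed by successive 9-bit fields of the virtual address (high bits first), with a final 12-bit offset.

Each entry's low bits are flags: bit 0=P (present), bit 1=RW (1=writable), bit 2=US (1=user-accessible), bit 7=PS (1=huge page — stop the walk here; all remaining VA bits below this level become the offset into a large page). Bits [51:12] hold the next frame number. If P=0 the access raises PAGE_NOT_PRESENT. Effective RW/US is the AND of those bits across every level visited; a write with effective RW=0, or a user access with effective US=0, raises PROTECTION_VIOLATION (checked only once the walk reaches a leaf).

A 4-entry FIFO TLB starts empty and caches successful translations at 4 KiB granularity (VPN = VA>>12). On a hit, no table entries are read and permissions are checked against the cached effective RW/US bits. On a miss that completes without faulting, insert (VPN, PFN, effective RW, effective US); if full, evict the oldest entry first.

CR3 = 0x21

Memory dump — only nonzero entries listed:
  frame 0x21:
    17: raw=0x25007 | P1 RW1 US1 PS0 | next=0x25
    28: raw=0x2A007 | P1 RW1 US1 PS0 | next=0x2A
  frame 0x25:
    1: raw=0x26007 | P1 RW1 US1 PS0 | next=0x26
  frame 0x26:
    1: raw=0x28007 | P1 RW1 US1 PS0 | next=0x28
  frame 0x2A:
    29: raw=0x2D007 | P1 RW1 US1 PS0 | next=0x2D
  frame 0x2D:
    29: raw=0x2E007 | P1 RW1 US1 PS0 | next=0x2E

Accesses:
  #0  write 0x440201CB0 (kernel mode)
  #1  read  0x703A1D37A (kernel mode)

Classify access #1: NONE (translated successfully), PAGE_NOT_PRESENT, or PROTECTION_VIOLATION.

Walk each access:
#0 VA=0x440201CB0 (w,kernel):
  [0] read 0x21 idx=17: raw=0x25007 flags P=1 W=1 U=1 S=0
  [1] read 0x25 idx=1: raw=0x26007 flags P=1 W=1 U=1 S=0
  [2] read 0x26 idx=1: raw=0x28007 flags P=1 W=1 U=1 S=0
  ✓ 0x28CB0  — 3 lookups
#1 VA=0x703A1D37A (r,kernel):
  [0] read 0x21 idx=28: raw=0x2A007 flags P=1 W=1 U=1 S=0
  [1] read 0x2A idx=29: raw=0x2D007 flags P=1 W=1 U=1 S=0
  [2] read 0x2D idx=29: raw=0x2E007 flags P=1 W=1 U=1 S=0
  ✓ 0x2E37A  — 3 lookups

Access #1 fault: NONE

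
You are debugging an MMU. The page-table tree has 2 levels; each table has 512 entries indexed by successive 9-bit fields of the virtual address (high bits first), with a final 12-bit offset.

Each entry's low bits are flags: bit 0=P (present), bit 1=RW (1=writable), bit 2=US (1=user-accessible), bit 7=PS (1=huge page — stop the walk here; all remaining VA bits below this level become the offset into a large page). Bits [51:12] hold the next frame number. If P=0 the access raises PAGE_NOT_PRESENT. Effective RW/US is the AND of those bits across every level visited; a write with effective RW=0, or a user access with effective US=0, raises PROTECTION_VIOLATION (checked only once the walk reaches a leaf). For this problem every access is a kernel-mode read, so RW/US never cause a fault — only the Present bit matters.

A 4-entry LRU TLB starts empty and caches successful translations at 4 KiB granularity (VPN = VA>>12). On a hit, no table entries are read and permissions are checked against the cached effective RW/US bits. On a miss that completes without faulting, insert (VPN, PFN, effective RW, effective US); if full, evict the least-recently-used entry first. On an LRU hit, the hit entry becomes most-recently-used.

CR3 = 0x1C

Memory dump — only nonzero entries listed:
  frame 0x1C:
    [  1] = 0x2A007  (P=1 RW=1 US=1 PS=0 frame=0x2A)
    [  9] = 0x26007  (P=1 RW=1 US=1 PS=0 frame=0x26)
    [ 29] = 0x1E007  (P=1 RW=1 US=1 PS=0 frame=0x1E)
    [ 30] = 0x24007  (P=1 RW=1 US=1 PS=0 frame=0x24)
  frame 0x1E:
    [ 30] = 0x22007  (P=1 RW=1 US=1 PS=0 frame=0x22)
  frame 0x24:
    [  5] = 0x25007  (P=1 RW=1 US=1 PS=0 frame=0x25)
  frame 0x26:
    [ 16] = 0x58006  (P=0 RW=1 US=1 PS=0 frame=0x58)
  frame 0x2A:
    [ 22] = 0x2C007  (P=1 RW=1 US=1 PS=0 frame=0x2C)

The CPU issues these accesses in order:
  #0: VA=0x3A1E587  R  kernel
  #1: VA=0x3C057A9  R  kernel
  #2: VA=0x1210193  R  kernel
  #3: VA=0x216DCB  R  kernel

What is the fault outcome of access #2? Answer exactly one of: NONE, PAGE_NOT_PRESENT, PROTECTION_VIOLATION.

Trace:
#0 VA=0x3A1E587 (r,kernel):
  [0] read 0x1C idx=29: raw=0x1E007 flags P=1 W=1 U=1 S=0
  [1] read 0x1E idx=30: raw=0x22007 flags P=1 W=1 U=1 S=0
  ⇒ phys 0x22587  [2 reads]
#1 VA=0x3C057A9 (r,kernel):
  [0] read 0x1C idx=30: raw=0x24007 flags P=1 W=1 U=1 S=0
  [1] read 0x24 idx=5: raw=0x25007 flags P=1 W=1 U=1 S=0
  ⇒ phys 0x257A9  [2 reads]
#2 VA=0x1210193 (r,kernel):
  [0] read 0x1C idx=9: raw=0x26007 flags P=1 W=1 U=1 S=0
  [1] read 0x26 idx=16: raw=0x58006 flags P=0 W=1 U=1 S=0
  ✗ PAGE_NOT_PRESENT  [2 reads]
#3 VA=0x216DCB (r,kernel):
  [0] read 0x1C idx=1: raw=0x2A007 flags P=1 W=1 U=1 S=0
  [1] read 0x2A idx=22: raw=0x2C007 flags P=1 W=1 U=1 S=0
  ⇒ phys 0x2CDCB  [2 reads]

Access #2 fault: PAGE_NOT_PRESENT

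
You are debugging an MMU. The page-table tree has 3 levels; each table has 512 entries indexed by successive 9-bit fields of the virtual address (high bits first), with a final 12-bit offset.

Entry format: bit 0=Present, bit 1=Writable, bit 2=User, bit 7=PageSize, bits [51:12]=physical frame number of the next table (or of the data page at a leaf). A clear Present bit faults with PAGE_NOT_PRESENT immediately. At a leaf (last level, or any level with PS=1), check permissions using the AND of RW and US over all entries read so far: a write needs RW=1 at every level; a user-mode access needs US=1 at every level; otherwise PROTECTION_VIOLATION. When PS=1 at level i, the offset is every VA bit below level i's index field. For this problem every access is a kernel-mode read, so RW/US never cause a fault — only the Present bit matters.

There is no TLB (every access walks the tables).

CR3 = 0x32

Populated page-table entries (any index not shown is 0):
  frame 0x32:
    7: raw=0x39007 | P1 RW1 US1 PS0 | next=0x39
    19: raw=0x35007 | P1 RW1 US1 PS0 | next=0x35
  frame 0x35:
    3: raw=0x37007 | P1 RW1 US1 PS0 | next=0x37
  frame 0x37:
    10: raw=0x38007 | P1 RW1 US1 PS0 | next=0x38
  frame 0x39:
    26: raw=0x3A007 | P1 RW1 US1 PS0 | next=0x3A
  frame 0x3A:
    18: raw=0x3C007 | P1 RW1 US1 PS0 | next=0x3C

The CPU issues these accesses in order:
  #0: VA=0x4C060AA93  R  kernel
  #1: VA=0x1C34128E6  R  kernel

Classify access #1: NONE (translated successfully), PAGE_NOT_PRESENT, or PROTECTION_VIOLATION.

Walk each access:
#0 VA=0x4C060AA93 (r,kernel):
  lvl0: tbl 0x32, slot 19 ⇒ 0x35007 (P1/RW1/US1/PS0)
  lvl1: tbl 0x35, slot 3 ⇒ 0x37007 (P1/RW1/US1/PS0)
  lvl2: tbl 0x37, slot 10 ⇒ 0x38007 (P1/RW1/US1/PS0)
  → PA=0x38A93  (3 entries read)
#1 VA=0x1C34128E6 (r,kernel):
  lvl0: tbl 0x32, slot 7 ⇒ 0x39007 (P1/RW1/US1/PS0)
  lvl1: tbl 0x39, slot 26 ⇒ 0x3A007 (P1/RW1/US1/PS0)
  lvl2: tbl 0x3A, slot 18 ⇒ 0x3C007 (P1/RW1/US1/PS0)
  → PA=0x3C8E6  (3 entries read)

Access #1 fault: NONE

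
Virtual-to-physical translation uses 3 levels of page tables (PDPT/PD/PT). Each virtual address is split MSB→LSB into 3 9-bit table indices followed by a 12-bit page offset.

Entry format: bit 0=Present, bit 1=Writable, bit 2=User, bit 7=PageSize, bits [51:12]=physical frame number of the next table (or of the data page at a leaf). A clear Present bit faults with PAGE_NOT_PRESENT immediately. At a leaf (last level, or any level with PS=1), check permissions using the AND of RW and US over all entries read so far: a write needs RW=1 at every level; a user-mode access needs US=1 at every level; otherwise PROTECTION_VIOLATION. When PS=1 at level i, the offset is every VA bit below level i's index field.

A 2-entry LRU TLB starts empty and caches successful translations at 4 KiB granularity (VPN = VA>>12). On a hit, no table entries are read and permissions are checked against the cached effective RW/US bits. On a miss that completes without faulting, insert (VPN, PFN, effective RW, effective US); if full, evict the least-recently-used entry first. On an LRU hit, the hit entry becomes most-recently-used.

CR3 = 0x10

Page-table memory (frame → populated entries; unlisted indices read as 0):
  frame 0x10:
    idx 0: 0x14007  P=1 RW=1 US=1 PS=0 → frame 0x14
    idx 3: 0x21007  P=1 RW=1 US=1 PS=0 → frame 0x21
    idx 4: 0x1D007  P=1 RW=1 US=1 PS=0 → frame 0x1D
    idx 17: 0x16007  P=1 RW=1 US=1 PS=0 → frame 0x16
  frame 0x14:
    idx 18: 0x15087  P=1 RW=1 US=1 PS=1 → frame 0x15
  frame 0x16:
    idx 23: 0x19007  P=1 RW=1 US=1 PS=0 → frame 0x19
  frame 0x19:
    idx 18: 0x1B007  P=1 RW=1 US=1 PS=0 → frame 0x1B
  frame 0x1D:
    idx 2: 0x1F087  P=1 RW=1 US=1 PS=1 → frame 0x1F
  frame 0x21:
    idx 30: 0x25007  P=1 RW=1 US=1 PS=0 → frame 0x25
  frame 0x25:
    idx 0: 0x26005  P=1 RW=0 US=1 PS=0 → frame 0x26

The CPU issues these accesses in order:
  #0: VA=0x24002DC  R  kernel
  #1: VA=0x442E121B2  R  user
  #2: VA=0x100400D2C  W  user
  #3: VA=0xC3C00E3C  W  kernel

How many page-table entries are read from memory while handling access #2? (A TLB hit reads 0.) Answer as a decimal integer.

Trace:
#0 VA=0x24002DC (r,kernel):
  L0: frame=0x10 idx=0 entry=0x14007 [P=1 RW=1 US=1 PS=0]
  L1: frame=0x14 idx=18 entry=0x15087 [P=1 RW=1 US=1 PS=1]
  ⇒ phys 0x152DC (huge @L1)  [2 reads]
#1 VA=0x442E121B2 (r,user):
  L0: frame=0x10 idx=17 entry=0x16007 [P=1 RW=1 US=1 PS=0]
  L1: frame=0x16 idx=23 entry=0x19007 [P=1 RW=1 US=1 PS=0]
  L2: frame=0x19 idx=18 entry=0x1B007 [P=1 RW=1 US=1 PS=0]
  ⇒ phys 0x1B1B2  [3 reads]
#2 VA=0x100400D2C (w,user):
  L0: frame=0x10 idx=4 entry=0x1D007 [P=1 RW=1 US=1 PS=0]
  L1: frame=0x1D idx=2 entry=0x1F087 [P=1 RW=1 US=1 PS=1]
  ⇒ phys 0x1FD2C (huge @L1)  [2 reads]
#3 VA=0xC3C00E3C (w,kernel):
  L0: frame=0x10 idx=3 entry=0x21007 [P=1 RW=1 US=1 PS=0]
  L1: frame=0x21 idx=30 entry=0x25007 [P=1 RW=1 US=1 PS=0]
  L2: frame=0x25 idx=0 entry=0x26005 [P=1 RW=0 US=1 PS=0]
  ⇒ fault: PROTECTION_VIOLATION  — 3 lookups

Entries read for #2: 2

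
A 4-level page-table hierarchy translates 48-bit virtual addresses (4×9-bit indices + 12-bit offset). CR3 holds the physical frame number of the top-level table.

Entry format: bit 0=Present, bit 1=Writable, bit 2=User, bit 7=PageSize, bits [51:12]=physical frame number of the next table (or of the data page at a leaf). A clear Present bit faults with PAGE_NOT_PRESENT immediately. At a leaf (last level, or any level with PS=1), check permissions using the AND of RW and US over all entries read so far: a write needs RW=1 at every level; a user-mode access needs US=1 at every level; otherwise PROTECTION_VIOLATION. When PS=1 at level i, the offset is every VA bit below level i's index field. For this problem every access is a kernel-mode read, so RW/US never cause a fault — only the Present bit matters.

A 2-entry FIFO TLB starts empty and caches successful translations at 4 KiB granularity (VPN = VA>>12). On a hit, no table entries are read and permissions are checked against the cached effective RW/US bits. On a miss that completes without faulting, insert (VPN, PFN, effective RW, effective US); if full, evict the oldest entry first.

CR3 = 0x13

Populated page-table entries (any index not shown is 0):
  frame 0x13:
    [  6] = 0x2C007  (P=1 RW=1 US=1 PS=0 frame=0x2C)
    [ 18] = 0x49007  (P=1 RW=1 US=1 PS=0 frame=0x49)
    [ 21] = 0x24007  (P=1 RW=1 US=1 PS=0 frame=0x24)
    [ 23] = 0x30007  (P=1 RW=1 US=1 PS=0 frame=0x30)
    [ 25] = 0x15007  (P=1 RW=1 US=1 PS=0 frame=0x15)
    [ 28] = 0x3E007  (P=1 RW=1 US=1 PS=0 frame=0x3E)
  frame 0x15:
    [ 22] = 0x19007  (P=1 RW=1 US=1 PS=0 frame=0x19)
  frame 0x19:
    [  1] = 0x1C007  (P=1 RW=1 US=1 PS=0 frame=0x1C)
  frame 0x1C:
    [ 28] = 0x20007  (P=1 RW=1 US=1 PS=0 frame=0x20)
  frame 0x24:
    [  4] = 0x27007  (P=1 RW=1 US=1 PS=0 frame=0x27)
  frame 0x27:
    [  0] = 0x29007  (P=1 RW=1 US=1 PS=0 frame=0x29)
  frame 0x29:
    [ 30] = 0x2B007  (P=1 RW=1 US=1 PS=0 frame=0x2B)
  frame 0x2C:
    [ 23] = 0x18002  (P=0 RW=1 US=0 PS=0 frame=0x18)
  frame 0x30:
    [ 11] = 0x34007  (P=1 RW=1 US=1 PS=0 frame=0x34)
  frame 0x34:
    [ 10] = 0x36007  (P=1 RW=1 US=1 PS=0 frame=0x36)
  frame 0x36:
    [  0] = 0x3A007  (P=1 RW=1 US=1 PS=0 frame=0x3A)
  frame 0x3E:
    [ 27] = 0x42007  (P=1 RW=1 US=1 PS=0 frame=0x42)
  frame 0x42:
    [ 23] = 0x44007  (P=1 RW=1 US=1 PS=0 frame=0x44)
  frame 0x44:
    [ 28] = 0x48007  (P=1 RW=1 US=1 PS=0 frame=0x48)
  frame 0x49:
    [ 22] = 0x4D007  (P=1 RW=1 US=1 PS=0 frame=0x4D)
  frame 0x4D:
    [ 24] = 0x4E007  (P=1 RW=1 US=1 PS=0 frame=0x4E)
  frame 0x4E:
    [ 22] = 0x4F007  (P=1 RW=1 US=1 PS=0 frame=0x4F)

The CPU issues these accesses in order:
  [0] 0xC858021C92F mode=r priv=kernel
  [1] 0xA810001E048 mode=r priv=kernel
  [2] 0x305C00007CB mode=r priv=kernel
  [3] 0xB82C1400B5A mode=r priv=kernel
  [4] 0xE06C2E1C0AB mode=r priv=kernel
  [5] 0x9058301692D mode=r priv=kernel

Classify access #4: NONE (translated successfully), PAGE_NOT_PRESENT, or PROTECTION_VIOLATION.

Walk each access:
#0 VA=0xC858021C92F (r,kernel):
  L0: frame=0x13 idx=25 entry=0x15007 [P=1 RW=1 US=1 PS=0]
  L1: frame=0x15 idx=22 entry=0x19007 [P=1 RW=1 US=1 PS=0]
  L2: frame=0x19 idx=1 entry=0x1C007 [P=1 RW=1 US=1 PS=0]
  L3: frame=0x1C idx=28 entry=0x20007 [P=1 RW=1 US=1 PS=0]
  ⇒ phys 0x2092F  [4 reads]
#1 VA=0xA810001E048 (r,kernel):
  L0: frame=0x13 idx=21 entry=0x24007 [P=1 RW=1 US=1 PS=0]
  L1: frame=0x24 idx=4 entry=0x27007 [P=1 RW=1 US=1 PS=0]
  L2: frame=0x27 idx=0 entry=0x29007 [P=1 RW=1 US=1 PS=0]
  L3: frame=0x29 idx=30 entry=0x2B007 [P=1 RW=1 US=1 PS=0]
  ⇒ phys 0x2B048  [4 reads]
#2 VA=0x305C00007CB (r,kernel):
  L0: frame=0x13 idx=6 entry=0x2C007 [P=1 RW=1 US=1 PS=0]
  L1: frame=0x2C idx=23 entry=0x18002 [P=0 RW=1 US=0 PS=0]
  → PAGE_NOT_PRESENT  (2 entries read)
#3 VA=0xB82C1400B5A (r,kernel):
  L0: frame=0x13 idx=23 entry=0x30007 [P=1 RW=1 US=1 PS=0]
  L1: frame=0x30 idx=11 entry=0x34007 [P=1 RW=1 US=1 PS=0]
  L2: frame=0x34 idx=10 entry=0x36007 [P=1 RW=1 US=1 PS=0]
  L3: frame=0x36 idx=0 entry=0x3A007 [P=1 RW=1 US=1 PS=0]
  ⇒ phys 0x3AB5A  [4 reads]
#4 VA=0xE06C2E1C0AB (r,kernel):
  L0: frame=0x13 idx=28 entry=0x3E007 [P=1 RW=1 US=1 PS=0]
  L1: frame=0x3E idx=27 entry=0x42007 [P=1 RW=1 US=1 PS=0]
  L2: frame=0x42 idx=23 entry=0x44007 [P=1 RW=1 US=1 PS=0]
  L3: frame=0x44 idx=28 entry=0x48007 [P=1 RW=1 US=1 PS=0]
  ⇒ phys 0x480AB  [4 reads]
#5 VA=0x9058301692D (r,kernel):
  L0: frame=0x13 idx=18 entry=0x49007 [P=1 RW=1 US=1 PS=0]
  L1: frame=0x49 idx=22 entry=0x4D007 [P=1 RW=1 US=1 PS=0]
  L2: frame=0x4D idx=24 entry=0x4E007 [P=1 RW=1 US=1 PS=0]
  L3: frame=0x4E idx=22 entry=0x4F007 [P=1 RW=1 US=1 PS=0]
  ⇒ phys 0x4F92D  [4 reads]

Access #4 fault: NONE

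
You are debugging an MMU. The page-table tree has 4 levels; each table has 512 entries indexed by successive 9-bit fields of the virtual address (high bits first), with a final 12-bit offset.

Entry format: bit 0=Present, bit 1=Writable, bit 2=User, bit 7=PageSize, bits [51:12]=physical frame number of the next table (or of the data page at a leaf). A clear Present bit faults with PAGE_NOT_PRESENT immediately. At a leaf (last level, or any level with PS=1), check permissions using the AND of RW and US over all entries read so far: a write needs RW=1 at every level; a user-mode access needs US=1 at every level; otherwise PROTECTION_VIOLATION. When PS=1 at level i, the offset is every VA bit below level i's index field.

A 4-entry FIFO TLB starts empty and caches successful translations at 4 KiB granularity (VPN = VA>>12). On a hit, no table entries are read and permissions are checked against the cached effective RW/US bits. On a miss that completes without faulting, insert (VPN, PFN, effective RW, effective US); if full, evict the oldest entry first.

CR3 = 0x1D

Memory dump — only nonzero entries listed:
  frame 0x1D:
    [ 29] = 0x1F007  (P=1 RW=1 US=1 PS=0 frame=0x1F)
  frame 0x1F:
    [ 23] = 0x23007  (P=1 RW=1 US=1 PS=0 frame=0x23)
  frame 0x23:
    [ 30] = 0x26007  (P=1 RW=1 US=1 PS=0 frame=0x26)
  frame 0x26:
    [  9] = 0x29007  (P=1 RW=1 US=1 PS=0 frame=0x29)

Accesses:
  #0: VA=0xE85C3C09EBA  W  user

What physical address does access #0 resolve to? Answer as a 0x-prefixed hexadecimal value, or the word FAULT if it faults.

Per-access translation:
#0 VA=0xE85C3C09EBA (w,user):
  [0] read 0x1D idx=29: raw=0x1F007 flags P=1 W=1 U=1 S=0
  [1] read 0x1F idx=23: raw=0x23007 flags P=1 W=1 U=1 S=0
  [2] read 0x23 idx=30: raw=0x26007 flags P=1 W=1 U=1 S=0
  [3] read 0x26 idx=9: raw=0x29007 flags P=1 W=1 U=1 S=0
  ✓ 0x29EBA  — 4 lookups

Access #0 PA: 0x29EBA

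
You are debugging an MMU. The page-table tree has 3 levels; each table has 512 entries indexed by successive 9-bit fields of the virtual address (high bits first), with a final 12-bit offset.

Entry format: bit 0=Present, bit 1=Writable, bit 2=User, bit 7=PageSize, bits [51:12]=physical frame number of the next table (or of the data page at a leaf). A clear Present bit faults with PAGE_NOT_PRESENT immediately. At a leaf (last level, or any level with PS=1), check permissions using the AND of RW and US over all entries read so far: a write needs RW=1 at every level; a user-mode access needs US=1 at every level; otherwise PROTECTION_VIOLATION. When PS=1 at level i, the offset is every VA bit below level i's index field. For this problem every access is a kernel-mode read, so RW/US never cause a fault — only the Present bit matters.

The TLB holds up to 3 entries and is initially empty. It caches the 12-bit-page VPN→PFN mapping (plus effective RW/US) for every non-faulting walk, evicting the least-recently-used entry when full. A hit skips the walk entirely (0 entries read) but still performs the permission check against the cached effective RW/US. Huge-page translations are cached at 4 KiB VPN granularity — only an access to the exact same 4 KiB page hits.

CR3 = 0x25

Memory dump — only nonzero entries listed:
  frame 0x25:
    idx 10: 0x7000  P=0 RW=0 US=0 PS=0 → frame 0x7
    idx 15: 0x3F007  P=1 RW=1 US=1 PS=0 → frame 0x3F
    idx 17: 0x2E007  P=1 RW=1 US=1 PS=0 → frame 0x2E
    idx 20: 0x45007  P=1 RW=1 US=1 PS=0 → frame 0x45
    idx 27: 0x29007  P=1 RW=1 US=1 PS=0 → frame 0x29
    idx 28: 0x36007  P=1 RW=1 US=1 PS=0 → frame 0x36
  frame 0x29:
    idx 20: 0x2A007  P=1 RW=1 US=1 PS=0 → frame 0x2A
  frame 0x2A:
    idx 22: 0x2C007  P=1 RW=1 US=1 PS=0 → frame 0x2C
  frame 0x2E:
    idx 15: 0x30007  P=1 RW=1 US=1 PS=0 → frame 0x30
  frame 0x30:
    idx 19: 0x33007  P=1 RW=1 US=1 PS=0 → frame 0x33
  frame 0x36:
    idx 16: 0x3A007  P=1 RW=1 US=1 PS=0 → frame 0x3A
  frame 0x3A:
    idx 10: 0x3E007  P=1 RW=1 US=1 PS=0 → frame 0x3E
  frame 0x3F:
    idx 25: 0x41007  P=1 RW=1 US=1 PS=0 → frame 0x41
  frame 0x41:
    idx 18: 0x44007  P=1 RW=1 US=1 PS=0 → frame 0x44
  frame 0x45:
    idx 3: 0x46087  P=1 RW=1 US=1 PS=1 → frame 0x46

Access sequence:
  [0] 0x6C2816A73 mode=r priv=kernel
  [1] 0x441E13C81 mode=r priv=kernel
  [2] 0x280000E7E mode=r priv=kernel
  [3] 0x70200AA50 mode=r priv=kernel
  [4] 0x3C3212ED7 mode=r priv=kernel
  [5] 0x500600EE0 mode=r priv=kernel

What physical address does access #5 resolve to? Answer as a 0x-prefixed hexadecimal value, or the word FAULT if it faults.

Walk each access:
#0 VA=0x6C2816A73 (r,kernel):
  [0] read 0x25 idx=27: raw=0x29007 flags P=1 W=1 U=1 S=0
  [1] read 0x29 idx=20: raw=0x2A007 flags P=1 W=1 U=1 S=0
  [2] read 0x2A idx=22: raw=0x2C007 flags P=1 W=1 U=1 S=0
  → PA=0x2CA73  (3 entries read)
#1 VA=0x441E13C81 (r,kernel):
  [0] read 0x25 idx=17: raw=0x2E007 flags P=1 W=1 U=1 S=0
  [1] read 0x2E idx=15: raw=0x30007 flags P=1 W=1 U=1 S=0
  [2] read 0x30 idx=19: raw=0x33007 flags P=1 W=1 U=1 S=0
  → PA=0x33C81  (3 entries read)
#2 VA=0x280000E7E (r,kernel):
  [0] read 0x25 idx=10: raw=0x7000 flags P=0 W=0 U=0 S=0
  ⇒ fault: PAGE_NOT_PRESENT  — 1 lookups
#3 VA=0x70200AA50 (r,kernel):
  [0] read 0x25 idx=28: raw=0x36007 flags P=1 W=1 U=1 S=0
  [1] read 0x36 idx=16: raw=0x3A007 flags P=1 W=1 U=1 S=0
  [2] read 0x3A idx=10: raw=0x3E007 flags P=1 W=1 U=1 S=0
  → PA=0x3EA50  (3 entries read)
#4 VA=0x3C3212ED7 (r,kernel):
  [0] read 0x25 idx=15: raw=0x3F007 flags P=1 W=1 U=1 S=0
  [1] read 0x3F idx=25: raw=0x41007 flags P=1 W=1 U=1 S=0
  [2] read 0x41 idx=18: raw=0x44007 flags P=1 W=1 U=1 S=0
  → PA=0x44ED7  (3 entries read)
#5 VA=0x500600EE0 (r,kernel):
  [0] read 0x25 idx=20: raw=0x45007 flags P=1 W=1 U=1 S=0
  [1] read 0x45 idx=3: raw=0x46087 flags P=1 W=1 U=1 S=1
  → PA=0x46EE0 (huge @L1)  (2 entries read)

Access #5 PA: 0x46EE0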